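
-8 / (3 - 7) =2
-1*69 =-69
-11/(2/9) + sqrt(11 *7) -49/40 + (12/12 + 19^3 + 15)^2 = sqrt(77) + 1890622971/40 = 47265583.05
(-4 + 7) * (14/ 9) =4.67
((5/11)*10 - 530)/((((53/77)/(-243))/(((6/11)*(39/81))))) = 28402920/583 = 48718.56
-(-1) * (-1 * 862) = -862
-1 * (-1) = 1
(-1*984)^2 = 968256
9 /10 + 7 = 79 /10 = 7.90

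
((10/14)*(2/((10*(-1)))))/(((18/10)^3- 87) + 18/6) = 125/68397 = 0.00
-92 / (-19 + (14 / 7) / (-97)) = 8924 / 1845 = 4.84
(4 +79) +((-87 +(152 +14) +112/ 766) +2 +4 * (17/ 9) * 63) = 245176/ 383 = 640.15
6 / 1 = 6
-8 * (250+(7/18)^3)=-1458343/729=-2000.47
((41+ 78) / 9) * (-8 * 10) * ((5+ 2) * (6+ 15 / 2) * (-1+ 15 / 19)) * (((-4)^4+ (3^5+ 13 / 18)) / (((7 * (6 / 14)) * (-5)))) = -119885360 / 171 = -701083.98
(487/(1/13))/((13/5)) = 2435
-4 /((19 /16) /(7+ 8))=-960 /19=-50.53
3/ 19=0.16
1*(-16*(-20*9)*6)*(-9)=-155520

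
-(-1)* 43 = 43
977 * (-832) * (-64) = 52023296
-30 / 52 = -0.58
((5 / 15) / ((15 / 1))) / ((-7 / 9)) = -1 / 35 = -0.03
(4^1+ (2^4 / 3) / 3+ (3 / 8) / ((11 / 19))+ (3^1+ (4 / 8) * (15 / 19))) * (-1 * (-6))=58.92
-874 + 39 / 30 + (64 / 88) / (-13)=-1248041 / 1430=-872.76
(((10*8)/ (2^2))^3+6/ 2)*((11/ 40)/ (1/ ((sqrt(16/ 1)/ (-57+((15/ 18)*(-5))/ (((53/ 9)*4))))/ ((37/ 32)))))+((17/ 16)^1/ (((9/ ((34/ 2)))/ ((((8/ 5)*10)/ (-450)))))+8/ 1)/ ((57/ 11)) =-9085540250743/ 69023457450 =-131.63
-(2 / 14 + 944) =-6609 / 7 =-944.14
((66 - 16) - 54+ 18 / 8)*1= -1.75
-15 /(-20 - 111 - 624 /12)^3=5 /2042829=0.00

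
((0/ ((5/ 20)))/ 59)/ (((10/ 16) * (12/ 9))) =0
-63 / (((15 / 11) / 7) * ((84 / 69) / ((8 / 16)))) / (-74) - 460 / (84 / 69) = -7792009 / 20720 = -376.06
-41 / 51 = -0.80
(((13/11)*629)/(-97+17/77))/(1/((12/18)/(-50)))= 57239/558900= 0.10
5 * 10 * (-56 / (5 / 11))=-6160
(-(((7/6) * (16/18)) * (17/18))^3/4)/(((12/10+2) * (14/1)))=-1203685/229582512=-0.01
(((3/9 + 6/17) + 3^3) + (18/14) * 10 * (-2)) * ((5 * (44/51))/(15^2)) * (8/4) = 61952/819315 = 0.08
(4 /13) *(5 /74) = 10 /481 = 0.02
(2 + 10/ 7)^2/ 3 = 192/ 49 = 3.92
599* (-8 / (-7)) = 4792 / 7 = 684.57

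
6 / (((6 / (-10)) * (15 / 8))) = -5.33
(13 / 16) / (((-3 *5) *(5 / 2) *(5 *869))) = -13 / 2607000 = -0.00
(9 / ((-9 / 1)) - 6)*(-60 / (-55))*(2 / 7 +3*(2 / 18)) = -52 / 11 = -4.73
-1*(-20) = 20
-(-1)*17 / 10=17 / 10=1.70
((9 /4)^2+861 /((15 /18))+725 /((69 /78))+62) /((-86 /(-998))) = 1762709017 /79120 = 22278.93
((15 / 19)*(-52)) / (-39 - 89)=195 / 608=0.32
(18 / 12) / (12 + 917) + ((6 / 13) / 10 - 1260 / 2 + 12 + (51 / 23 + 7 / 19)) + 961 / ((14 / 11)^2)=-114282690521 / 5172096020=-22.10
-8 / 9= -0.89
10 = 10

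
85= 85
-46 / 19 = -2.42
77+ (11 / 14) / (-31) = 33407 / 434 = 76.97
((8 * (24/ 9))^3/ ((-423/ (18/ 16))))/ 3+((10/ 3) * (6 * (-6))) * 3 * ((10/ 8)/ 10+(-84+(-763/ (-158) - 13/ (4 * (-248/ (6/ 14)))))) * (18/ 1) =66852217673177/ 130526802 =512172.34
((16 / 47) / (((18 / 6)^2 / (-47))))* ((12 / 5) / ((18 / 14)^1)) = -448 / 135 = -3.32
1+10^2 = 101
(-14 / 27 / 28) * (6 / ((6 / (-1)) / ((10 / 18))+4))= 5 / 306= 0.02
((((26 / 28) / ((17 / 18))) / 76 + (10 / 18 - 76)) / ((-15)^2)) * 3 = -6139823 / 6104700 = -1.01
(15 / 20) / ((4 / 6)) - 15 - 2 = -127 / 8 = -15.88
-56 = -56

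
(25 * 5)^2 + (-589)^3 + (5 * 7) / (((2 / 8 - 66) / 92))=-53736394852 / 263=-204320892.97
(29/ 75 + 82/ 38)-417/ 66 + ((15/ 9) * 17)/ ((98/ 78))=28844903/ 1536150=18.78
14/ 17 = 0.82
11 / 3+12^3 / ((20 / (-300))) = -25916.33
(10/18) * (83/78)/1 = 415/702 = 0.59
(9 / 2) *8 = 36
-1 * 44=-44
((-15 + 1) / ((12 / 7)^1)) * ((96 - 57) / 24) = -637 / 48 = -13.27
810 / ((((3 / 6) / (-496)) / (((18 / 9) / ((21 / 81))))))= -43390080 / 7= -6198582.86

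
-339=-339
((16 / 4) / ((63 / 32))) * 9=128 / 7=18.29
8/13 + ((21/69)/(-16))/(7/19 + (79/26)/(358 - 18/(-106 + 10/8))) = 18878990183/33419094852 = 0.56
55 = 55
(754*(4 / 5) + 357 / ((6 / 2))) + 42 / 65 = 722.85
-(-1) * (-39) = -39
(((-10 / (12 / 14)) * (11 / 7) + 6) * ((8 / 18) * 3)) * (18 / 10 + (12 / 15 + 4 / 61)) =-40108 / 915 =-43.83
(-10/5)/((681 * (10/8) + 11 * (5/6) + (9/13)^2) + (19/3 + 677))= -1352/1043899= -0.00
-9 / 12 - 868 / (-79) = 3235 / 316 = 10.24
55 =55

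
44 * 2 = 88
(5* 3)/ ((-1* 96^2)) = -5/ 3072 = -0.00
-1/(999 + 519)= -1/1518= -0.00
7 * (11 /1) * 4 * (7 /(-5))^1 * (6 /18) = -2156 /15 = -143.73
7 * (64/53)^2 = 28672/2809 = 10.21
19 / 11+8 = 107 / 11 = 9.73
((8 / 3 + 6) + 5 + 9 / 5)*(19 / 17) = 4408 / 255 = 17.29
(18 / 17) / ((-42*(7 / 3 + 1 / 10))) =-0.01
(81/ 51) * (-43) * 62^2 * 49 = -218681316/ 17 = -12863606.82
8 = 8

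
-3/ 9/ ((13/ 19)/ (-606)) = 3838/ 13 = 295.23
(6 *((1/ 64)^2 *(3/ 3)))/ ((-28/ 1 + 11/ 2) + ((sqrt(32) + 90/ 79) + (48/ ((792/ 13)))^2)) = -921022162731/ 12070195010028544 - 22203998883 *sqrt(2)/ 1508774376253568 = -0.00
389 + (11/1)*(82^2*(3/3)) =74353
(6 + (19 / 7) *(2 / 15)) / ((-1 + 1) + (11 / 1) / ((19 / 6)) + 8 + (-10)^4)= 6346 / 9986445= 0.00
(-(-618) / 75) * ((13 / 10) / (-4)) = -1339 / 500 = -2.68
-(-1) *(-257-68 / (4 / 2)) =-291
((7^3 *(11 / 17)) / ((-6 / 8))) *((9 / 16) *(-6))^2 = -916839 / 272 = -3370.73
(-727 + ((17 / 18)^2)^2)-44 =-80852975 / 104976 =-770.20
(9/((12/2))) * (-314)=-471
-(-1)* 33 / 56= 33 / 56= 0.59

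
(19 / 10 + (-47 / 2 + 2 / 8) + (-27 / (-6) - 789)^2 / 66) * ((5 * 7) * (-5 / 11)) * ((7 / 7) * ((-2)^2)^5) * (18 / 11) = -330103146240 / 1331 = -248011379.59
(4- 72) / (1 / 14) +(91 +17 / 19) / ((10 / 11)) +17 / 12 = -968429 / 1140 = -849.50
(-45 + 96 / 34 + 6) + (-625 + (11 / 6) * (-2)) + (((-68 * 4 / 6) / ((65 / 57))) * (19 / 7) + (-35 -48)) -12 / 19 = -377572784 / 440895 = -856.38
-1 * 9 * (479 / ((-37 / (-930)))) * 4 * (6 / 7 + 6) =-2972093.28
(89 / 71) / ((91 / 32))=2848 / 6461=0.44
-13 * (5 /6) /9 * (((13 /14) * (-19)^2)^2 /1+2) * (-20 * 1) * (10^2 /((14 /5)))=96614948.78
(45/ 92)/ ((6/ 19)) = 285/ 184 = 1.55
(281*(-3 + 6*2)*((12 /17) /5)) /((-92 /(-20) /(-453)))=-13747644 /391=-35160.21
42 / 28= 3 / 2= 1.50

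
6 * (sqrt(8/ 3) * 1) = 4 * sqrt(6) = 9.80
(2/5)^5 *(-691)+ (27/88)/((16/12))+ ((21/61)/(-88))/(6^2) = -43064581/6290625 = -6.85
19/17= 1.12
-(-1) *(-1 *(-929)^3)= 801765089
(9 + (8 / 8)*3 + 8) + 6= 26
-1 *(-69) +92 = 161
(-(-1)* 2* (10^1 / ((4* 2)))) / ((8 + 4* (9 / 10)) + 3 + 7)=25 / 216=0.12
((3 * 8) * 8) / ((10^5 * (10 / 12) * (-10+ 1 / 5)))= -36 / 153125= -0.00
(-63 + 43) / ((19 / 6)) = -120 / 19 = -6.32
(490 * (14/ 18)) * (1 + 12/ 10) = 7546/ 9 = 838.44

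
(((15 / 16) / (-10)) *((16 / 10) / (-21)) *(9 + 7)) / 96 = 1 / 840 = 0.00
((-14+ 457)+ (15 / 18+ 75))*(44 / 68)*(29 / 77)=126.44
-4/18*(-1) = 2/9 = 0.22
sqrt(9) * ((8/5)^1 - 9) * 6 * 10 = -1332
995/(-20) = -199/4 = -49.75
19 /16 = 1.19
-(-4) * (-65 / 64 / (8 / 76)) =-1235 / 32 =-38.59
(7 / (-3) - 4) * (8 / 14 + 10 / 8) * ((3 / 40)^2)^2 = -26163 / 71680000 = -0.00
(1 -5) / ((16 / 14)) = -3.50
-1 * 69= -69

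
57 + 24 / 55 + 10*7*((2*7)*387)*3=62581059 / 55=1137837.44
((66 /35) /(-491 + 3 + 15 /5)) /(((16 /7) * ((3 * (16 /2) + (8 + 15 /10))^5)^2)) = -4224 /4420381676038021513825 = -0.00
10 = 10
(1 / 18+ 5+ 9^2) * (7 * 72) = 43372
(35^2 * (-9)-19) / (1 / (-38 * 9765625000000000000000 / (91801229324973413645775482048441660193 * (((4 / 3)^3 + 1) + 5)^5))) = 11643066406250000000000000 / 10715913725333530430270746371480961231737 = 0.00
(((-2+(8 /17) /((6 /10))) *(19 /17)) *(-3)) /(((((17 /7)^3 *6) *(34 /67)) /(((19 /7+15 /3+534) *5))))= 6110450920 /24137569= 253.15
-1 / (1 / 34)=-34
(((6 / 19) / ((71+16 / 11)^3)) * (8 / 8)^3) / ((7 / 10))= 79860 / 67332789209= 0.00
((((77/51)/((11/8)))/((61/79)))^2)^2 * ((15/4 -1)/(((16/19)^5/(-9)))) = -2547189261432855809/10657552768459776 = -239.00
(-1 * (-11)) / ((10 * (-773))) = -11 / 7730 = -0.00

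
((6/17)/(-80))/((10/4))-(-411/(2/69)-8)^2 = -85546191407/425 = -201285156.25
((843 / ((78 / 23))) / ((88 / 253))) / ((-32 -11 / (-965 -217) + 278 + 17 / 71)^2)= 0.01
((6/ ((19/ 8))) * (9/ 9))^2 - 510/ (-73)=352302/ 26353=13.37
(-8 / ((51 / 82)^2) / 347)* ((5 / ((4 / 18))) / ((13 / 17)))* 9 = -15.78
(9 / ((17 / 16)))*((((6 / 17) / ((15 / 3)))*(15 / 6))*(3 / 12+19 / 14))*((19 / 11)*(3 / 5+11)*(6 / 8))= 803358 / 22253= 36.10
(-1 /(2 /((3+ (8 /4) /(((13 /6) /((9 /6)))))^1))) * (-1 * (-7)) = -399 /26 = -15.35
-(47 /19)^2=-6.12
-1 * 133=-133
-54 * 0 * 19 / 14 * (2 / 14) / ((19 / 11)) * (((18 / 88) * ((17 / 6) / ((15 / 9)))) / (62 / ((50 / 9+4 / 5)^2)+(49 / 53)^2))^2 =0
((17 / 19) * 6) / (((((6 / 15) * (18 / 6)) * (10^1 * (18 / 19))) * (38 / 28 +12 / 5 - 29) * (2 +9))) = -595 / 349866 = -0.00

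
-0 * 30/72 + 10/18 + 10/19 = 1.08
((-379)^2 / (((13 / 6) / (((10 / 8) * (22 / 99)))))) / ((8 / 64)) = 5745640 / 39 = 147324.10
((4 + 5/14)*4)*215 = 26230/7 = 3747.14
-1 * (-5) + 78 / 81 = 161 / 27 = 5.96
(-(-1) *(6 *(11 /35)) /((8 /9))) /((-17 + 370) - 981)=-297 /87920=-0.00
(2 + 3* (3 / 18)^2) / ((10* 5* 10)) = 1 / 240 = 0.00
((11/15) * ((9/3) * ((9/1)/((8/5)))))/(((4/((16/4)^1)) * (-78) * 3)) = -11/208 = -0.05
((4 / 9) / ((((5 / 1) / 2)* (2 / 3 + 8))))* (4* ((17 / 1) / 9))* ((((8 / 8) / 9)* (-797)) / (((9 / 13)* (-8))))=27098 / 10935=2.48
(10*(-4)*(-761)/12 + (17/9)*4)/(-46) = -11449/207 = -55.31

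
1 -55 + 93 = 39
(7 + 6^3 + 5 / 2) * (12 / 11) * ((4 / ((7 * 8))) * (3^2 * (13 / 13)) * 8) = 8856 / 7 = 1265.14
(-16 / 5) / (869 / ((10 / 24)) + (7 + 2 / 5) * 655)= -16 / 34663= -0.00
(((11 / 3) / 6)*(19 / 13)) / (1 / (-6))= -209 / 39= -5.36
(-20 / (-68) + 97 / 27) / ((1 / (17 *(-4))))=-7136 / 27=-264.30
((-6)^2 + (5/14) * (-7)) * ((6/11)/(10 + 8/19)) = 1273/726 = 1.75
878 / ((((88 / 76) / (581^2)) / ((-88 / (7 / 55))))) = -176980338920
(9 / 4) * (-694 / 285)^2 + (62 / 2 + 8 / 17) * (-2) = -49.60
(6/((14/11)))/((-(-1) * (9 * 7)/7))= 0.52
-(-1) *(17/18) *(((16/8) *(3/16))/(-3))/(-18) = 17/2592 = 0.01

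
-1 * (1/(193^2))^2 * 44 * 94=-4136/1387488001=-0.00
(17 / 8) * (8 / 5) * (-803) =-13651 / 5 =-2730.20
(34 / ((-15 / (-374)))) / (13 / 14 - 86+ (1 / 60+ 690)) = 356048 / 254077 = 1.40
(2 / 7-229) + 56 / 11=-223.62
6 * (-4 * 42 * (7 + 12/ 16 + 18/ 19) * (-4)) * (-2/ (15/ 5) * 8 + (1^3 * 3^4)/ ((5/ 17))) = 899710896/ 95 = 9470641.01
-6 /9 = -2 /3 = -0.67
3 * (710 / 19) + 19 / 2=4621 / 38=121.61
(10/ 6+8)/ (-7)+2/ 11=-277/ 231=-1.20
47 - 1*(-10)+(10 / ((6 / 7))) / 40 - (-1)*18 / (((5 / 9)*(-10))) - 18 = 21631 / 600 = 36.05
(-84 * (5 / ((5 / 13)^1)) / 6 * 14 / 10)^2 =1623076 / 25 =64923.04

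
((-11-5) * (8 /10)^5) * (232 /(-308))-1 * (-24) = 6725272 /240625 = 27.95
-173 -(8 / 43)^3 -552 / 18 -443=-154245116 / 238521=-646.67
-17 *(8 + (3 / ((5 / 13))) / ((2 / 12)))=-931.60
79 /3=26.33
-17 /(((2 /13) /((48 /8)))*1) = -663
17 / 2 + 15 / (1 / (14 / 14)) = 47 / 2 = 23.50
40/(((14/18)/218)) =11211.43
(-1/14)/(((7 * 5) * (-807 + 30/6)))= 1/392980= 0.00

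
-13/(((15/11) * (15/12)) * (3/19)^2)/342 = -0.89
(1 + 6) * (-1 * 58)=-406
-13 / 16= -0.81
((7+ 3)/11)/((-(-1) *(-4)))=-5/22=-0.23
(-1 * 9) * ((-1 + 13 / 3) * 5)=-150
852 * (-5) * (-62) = 264120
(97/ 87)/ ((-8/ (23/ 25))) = -2231/ 17400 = -0.13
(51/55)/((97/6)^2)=1836/517495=0.00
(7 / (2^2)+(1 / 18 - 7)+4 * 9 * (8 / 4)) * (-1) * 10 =-12025 / 18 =-668.06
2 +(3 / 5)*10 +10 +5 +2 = 25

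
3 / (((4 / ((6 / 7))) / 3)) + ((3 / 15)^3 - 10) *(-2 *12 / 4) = 108291 / 1750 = 61.88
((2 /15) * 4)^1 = 0.53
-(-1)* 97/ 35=97/ 35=2.77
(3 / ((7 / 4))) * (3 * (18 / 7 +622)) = 157392 / 49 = 3212.08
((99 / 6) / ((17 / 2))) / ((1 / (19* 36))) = 22572 / 17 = 1327.76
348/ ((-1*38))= -9.16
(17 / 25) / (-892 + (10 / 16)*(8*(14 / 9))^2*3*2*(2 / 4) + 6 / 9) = -459 / 405650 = -0.00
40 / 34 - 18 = -286 / 17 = -16.82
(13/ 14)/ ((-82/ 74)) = -481/ 574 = -0.84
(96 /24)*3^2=36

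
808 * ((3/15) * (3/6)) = 404/5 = 80.80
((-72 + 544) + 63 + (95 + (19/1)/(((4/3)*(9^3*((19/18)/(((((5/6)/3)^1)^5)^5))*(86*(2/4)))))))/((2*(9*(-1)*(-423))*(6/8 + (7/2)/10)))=176191680066601150298479675639249188025/2342342535285414720948264058416940449792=0.08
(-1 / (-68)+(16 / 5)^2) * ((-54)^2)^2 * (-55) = -407642881932 / 85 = -4795798610.96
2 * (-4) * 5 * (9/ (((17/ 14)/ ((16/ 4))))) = -20160/ 17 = -1185.88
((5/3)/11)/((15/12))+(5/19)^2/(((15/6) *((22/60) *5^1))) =1624/11913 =0.14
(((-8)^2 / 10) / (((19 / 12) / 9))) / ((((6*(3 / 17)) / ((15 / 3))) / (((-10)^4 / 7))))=32640000 / 133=245413.53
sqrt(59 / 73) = sqrt(4307) / 73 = 0.90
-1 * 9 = -9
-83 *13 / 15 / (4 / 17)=-18343 / 60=-305.72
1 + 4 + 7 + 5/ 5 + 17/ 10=147/ 10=14.70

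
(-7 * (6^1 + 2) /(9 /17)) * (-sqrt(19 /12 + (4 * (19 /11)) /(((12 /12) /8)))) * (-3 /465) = -476 * sqrt(247665) /46035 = -5.15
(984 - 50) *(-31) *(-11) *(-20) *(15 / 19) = -95548200 / 19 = -5028852.63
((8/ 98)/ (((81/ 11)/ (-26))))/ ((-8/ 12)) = 572/ 1323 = 0.43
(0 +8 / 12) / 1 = 2 / 3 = 0.67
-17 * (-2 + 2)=0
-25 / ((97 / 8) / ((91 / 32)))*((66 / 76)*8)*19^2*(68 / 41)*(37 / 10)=-358888530 / 3977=-90241.02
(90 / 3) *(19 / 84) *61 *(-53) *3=-921405 / 14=-65814.64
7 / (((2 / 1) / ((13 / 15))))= 91 / 30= 3.03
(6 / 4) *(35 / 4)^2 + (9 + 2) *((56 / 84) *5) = 14545 / 96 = 151.51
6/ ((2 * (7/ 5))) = 15/ 7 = 2.14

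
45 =45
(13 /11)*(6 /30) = 0.24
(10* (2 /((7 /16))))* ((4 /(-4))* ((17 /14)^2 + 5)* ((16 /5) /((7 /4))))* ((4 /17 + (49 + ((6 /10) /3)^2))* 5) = -27213207552 /204085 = -133342.52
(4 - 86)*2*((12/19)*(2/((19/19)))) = -3936/19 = -207.16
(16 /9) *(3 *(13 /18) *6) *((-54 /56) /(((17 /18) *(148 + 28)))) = -351 /2618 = -0.13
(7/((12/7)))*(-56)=-686/3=-228.67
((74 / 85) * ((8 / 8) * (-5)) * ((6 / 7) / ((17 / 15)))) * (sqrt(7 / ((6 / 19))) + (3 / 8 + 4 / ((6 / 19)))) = -173715 / 4046-1110 * sqrt(798) / 2023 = -58.43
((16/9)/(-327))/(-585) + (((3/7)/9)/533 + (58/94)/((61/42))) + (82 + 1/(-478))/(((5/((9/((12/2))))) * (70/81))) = 6019308576841969/208353237671880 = 28.89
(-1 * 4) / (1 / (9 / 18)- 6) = 1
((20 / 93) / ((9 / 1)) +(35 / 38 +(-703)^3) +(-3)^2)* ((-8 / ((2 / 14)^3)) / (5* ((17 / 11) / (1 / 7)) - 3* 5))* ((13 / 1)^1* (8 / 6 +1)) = 7588102879552353158 / 10257435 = 739766118874.00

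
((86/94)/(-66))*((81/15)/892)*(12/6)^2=-387/1152910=-0.00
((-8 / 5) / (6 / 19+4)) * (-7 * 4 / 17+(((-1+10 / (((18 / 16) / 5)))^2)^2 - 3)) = -30197360015768 / 22865085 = -1320675.61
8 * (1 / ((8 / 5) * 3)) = 5 / 3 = 1.67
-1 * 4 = -4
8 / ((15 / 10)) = 16 / 3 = 5.33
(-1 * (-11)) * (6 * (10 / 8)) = 165 / 2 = 82.50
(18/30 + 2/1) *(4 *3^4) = 4212/5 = 842.40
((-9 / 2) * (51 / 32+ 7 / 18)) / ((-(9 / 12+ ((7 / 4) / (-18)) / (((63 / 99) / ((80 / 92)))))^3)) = 5064623253 / 133432831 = 37.96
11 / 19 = 0.58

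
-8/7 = -1.14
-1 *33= -33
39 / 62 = 0.63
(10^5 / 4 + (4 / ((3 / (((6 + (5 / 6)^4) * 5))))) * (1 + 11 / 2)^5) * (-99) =-180111387115 / 3456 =-52115563.40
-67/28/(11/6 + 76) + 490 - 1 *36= 2968051/6538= 453.97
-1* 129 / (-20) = 129 / 20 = 6.45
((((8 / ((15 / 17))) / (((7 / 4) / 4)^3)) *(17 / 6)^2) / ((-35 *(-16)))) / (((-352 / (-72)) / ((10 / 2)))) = 628864 / 396165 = 1.59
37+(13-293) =-243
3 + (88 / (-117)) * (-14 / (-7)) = 175 / 117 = 1.50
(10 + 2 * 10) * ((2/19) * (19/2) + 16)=510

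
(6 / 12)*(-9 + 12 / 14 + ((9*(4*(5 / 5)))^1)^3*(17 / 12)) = 462615 / 14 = 33043.93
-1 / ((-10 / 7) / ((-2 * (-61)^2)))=-5209.40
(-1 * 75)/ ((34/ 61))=-4575/ 34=-134.56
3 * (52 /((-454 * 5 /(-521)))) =40638 /1135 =35.80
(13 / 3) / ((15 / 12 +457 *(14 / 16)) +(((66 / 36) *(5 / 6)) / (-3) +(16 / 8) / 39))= 0.01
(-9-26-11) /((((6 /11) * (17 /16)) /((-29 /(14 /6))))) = 986.49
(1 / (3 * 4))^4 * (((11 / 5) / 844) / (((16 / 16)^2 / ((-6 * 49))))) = -0.00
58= 58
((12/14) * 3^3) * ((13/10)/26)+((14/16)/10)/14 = 1303/1120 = 1.16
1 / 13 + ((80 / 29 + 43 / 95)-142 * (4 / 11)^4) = 422265126 / 524367415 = 0.81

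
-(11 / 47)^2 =-121 / 2209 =-0.05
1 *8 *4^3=512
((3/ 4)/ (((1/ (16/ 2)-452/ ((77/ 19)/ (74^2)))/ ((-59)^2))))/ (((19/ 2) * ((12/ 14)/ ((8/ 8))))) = -3752518/ 7148237513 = -0.00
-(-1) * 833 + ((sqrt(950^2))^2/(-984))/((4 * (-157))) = 128914129/154488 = 834.46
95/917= 0.10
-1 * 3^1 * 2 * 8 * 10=-480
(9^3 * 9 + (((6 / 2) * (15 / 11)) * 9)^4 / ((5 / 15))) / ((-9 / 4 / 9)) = -323234645904 / 14641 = -22077361.24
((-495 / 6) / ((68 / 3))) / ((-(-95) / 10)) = -495 / 1292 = -0.38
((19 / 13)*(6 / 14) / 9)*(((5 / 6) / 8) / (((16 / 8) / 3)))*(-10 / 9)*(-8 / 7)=475 / 34398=0.01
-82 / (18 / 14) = -574 / 9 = -63.78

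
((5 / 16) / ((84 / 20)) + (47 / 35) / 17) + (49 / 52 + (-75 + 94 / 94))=-27067907 / 371280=-72.90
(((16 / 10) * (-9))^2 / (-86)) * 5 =-2592 / 215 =-12.06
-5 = -5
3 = 3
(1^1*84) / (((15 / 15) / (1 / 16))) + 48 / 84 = 163 / 28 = 5.82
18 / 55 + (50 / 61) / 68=38707 / 114070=0.34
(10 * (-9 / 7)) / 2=-45 / 7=-6.43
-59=-59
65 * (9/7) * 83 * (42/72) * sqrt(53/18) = 5395 * sqrt(106)/8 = 6943.12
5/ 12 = 0.42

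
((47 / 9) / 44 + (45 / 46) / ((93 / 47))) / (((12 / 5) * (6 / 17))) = 14713585 / 20329056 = 0.72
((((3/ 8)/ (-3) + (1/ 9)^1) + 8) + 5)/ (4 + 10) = 935/ 1008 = 0.93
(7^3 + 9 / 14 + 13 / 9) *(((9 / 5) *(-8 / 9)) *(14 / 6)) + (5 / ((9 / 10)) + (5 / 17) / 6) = -5887691 / 4590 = -1282.72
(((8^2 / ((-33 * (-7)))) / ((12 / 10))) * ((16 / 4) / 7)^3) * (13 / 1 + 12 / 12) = 20480 / 33957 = 0.60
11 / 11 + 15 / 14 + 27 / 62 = 544 / 217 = 2.51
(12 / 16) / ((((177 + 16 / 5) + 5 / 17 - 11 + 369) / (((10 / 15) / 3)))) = 85 / 274632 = 0.00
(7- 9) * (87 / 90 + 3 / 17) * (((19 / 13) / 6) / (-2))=0.28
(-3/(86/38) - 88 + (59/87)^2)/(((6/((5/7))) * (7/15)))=-361535575/15947883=-22.67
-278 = -278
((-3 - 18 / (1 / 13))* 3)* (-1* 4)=2844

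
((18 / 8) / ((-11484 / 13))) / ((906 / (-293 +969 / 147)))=30407 / 37764496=0.00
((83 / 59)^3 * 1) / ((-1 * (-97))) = 0.03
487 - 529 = -42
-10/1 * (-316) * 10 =31600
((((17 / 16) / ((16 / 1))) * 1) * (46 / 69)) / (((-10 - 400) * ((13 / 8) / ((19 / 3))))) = -323 / 767520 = -0.00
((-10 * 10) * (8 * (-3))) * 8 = 19200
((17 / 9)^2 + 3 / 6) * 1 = 659 / 162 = 4.07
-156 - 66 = -222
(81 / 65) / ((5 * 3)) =27 / 325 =0.08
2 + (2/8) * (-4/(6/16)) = -2/3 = -0.67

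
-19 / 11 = -1.73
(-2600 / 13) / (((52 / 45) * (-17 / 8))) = 81.45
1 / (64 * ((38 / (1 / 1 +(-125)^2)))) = 7813 / 1216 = 6.43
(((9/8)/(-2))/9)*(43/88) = -43/1408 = -0.03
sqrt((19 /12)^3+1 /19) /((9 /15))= 5*sqrt(7526793) /4104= 3.34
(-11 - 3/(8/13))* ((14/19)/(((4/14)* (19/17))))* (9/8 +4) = -4337431/23104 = -187.74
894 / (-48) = -149 / 8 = -18.62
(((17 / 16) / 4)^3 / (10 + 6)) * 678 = 1665507 / 2097152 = 0.79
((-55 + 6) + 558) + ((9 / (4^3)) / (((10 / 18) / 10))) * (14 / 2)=16855 / 32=526.72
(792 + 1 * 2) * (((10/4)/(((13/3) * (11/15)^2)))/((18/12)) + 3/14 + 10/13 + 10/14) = 21096183/11011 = 1915.92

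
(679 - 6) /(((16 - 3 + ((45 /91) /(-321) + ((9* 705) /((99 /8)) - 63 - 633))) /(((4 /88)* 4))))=-6553001 /9118783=-0.72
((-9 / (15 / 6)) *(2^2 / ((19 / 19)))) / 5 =-72 / 25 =-2.88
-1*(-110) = 110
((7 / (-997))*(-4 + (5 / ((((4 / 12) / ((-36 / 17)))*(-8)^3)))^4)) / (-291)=-627757611121753 / 6504646678677553152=-0.00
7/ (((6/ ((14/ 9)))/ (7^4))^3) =33232930569601/ 19683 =1688407791.98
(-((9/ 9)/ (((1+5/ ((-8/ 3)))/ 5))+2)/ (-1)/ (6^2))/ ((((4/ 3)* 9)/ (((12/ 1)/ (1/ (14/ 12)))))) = -13/ 108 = -0.12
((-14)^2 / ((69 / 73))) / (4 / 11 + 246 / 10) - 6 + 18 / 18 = 313255 / 94737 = 3.31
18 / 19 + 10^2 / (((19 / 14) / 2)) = 2818 / 19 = 148.32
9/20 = 0.45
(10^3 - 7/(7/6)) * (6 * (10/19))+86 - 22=60856/19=3202.95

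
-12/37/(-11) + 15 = 6117/407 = 15.03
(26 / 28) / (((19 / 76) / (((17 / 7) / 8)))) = 221 / 196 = 1.13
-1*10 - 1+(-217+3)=-225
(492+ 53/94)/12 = 46301/1128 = 41.05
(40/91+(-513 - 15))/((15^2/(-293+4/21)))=22707784/33075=686.55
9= 9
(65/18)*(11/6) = 715/108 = 6.62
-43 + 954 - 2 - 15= 894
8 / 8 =1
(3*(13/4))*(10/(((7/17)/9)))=29835/14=2131.07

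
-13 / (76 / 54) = -351 / 38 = -9.24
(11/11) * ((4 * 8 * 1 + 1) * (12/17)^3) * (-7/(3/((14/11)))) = -169344/4913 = -34.47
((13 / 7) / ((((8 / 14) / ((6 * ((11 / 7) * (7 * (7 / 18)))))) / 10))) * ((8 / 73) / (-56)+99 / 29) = 18075200 / 6351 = 2846.04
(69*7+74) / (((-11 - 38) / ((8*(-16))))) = 1455.02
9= 9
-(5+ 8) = -13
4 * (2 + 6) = 32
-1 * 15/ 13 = -15/ 13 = -1.15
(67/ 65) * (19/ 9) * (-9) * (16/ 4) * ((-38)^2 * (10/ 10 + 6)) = -51469936/ 65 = -791845.17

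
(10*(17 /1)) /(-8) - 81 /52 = -593 /26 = -22.81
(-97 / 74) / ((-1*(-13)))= -97 / 962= -0.10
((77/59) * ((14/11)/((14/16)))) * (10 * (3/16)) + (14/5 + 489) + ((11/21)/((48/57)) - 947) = -451.02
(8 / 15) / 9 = 0.06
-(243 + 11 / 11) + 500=256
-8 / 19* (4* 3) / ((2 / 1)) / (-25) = 48 / 475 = 0.10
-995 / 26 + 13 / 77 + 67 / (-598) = -879765 / 23023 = -38.21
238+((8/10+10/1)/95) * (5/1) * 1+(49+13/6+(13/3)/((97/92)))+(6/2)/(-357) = 1933301177/6579510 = 293.84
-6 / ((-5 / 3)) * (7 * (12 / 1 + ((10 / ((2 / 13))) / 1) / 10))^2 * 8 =2414916 / 5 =482983.20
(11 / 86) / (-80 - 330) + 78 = 2750269 / 35260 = 78.00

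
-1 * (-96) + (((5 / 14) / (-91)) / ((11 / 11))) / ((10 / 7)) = 34943 / 364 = 96.00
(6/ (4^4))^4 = 0.00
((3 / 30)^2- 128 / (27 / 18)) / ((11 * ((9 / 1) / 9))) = -7.76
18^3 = 5832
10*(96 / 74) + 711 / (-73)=8733 / 2701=3.23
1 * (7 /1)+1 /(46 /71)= 393 /46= 8.54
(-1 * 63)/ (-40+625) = -0.11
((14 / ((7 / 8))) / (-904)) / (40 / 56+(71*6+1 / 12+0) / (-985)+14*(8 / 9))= -0.00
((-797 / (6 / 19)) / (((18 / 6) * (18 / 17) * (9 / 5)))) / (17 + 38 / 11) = -2831741 / 131220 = -21.58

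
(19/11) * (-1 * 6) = -114/11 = -10.36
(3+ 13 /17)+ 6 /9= 4.43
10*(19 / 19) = 10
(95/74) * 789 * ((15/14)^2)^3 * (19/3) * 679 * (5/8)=2622540765234375/636783616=4118417.46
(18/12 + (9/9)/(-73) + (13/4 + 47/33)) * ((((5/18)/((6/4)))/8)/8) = 296815/16651008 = 0.02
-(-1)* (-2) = -2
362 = 362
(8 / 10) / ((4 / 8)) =8 / 5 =1.60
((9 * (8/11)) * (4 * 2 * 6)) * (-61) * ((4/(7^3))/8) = -105408/3773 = -27.94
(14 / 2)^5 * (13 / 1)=218491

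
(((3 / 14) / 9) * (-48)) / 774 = -4 / 2709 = -0.00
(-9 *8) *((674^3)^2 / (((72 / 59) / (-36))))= 199119545187244487424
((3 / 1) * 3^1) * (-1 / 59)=-9 / 59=-0.15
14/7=2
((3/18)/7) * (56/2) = 2/3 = 0.67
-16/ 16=-1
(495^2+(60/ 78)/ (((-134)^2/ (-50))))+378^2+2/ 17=384832608310/ 992069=387909.12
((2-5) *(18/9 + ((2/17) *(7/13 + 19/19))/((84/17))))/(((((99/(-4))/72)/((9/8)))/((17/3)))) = 113424/1001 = 113.31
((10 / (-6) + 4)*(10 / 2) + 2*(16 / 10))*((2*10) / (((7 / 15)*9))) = 4460 / 63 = 70.79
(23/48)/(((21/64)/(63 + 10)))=6716/63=106.60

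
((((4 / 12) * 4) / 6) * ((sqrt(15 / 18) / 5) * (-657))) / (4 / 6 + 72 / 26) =-949 * sqrt(30) / 670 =-7.76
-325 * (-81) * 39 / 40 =205335 / 8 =25666.88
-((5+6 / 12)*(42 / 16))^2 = -53361 / 256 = -208.44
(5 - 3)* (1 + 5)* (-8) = -96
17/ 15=1.13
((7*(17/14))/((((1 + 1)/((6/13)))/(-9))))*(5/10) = -459/52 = -8.83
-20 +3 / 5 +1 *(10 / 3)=-241 / 15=-16.07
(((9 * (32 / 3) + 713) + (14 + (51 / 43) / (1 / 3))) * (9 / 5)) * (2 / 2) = 319878 / 215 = 1487.80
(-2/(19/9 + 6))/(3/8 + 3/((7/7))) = -16/219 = -0.07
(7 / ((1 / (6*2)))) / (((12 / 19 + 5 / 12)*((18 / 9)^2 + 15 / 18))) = 114912 / 6931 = 16.58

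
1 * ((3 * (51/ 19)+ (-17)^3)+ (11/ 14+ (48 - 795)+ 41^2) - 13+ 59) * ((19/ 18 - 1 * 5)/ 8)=74111717/ 38304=1934.83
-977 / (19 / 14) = -719.89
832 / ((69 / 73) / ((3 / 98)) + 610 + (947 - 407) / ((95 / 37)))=288496 / 295151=0.98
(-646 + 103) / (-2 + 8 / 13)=2353 / 6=392.17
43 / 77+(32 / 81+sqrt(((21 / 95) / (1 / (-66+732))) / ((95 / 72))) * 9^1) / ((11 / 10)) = 5723 / 6237+648 * sqrt(777) / 209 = 87.34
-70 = -70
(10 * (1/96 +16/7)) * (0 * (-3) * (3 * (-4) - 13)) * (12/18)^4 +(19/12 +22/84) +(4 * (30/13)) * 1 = 12095/1092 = 11.08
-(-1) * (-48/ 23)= -48/ 23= -2.09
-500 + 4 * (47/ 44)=-5453/ 11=-495.73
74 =74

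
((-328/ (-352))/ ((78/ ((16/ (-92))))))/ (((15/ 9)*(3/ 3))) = -41/ 32890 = -0.00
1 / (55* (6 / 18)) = 3 / 55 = 0.05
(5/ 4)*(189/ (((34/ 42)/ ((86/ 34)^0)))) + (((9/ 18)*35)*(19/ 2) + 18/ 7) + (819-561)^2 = 15951869/ 238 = 67024.66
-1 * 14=-14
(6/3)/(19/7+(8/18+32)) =126/2215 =0.06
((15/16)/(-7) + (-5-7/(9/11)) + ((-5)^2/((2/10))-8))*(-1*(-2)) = 206.62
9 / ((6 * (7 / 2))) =0.43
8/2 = 4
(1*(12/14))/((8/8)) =6/7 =0.86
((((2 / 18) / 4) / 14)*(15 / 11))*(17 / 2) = 85 / 3696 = 0.02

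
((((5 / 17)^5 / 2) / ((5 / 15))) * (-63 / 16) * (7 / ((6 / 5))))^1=-6890625 / 90870848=-0.08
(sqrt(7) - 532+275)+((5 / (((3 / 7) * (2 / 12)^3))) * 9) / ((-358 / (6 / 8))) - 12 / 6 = -54866 / 179+sqrt(7) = -303.87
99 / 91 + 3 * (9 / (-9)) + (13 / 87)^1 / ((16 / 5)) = -236293 / 126672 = -1.87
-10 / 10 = -1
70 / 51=1.37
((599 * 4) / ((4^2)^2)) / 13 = 599 / 832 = 0.72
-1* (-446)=446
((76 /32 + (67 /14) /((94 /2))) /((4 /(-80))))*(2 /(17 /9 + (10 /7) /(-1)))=-293355 /1363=-215.23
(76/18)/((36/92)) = 874/81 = 10.79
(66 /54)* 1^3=11 /9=1.22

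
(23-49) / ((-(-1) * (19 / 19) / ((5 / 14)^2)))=-325 / 98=-3.32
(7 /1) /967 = 7 /967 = 0.01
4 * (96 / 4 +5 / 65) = 1252 / 13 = 96.31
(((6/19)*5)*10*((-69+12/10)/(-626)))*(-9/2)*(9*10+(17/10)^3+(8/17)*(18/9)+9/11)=-165465471843/222417800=-743.94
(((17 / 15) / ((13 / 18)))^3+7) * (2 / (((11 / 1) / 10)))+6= 15559382 / 604175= 25.75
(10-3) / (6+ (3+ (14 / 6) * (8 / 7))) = 3 / 5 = 0.60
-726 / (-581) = 726 / 581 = 1.25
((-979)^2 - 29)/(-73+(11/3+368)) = 102687/32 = 3208.97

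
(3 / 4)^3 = 27 / 64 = 0.42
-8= -8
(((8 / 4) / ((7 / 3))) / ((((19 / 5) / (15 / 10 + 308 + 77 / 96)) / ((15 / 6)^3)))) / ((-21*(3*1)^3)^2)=18618125 / 5473028736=0.00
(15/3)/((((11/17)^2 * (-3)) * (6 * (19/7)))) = -10115/41382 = -0.24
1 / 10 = 0.10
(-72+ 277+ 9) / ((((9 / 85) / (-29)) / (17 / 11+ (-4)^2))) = -101809430 / 99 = -1028378.08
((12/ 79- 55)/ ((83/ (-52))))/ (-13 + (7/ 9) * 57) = 337974/ 308179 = 1.10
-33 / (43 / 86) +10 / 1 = -56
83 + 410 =493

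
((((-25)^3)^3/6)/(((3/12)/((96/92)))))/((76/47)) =-717163085937500/437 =-1641105459811.21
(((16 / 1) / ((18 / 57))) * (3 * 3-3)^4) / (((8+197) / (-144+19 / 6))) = -45110.63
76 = 76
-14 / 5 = -2.80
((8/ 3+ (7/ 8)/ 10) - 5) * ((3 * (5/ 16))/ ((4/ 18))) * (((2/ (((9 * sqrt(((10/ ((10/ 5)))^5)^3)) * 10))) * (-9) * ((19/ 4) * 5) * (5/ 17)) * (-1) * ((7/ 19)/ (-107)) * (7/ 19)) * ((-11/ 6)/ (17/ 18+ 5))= -7844067 * sqrt(5)/ 591684320000000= -0.00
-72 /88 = -9 /11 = -0.82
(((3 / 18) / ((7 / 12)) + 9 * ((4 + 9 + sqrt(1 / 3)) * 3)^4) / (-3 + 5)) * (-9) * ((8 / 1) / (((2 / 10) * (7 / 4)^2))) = -424719838080 / 343 -6162324480 * sqrt(3) / 49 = -1456075952.55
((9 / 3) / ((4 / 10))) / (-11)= -15 / 22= -0.68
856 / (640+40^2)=107 / 280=0.38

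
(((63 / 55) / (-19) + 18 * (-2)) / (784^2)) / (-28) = 37683 / 17984834560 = 0.00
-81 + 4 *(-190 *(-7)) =5239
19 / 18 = 1.06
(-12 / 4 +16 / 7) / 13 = -5 / 91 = -0.05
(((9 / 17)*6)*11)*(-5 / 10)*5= -1485 / 17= -87.35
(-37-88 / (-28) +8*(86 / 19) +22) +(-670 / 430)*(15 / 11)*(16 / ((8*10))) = 1505314 / 62909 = 23.93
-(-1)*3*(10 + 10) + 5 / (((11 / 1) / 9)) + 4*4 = 881 / 11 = 80.09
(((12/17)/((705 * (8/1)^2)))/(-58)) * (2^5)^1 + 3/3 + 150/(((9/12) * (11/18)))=418352394/1274405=328.27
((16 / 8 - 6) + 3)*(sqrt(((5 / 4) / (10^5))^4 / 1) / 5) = -1 / 32000000000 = -0.00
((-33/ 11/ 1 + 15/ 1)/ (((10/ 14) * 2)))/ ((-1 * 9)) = -14/ 15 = -0.93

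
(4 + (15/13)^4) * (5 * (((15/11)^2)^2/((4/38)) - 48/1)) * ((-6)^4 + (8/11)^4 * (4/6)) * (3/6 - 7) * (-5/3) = -8675779630006982500/1412839384671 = -6140669.44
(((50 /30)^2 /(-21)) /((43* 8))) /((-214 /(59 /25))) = 59 /13913424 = 0.00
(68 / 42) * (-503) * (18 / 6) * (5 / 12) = -1017.98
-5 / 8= -0.62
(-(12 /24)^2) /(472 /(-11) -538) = 11 /25560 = 0.00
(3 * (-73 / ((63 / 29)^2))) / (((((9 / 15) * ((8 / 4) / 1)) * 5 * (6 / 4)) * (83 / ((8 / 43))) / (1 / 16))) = -61393 / 84992166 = -0.00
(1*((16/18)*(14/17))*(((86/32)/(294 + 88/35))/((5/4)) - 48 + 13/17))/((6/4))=-311070844/13496589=-23.05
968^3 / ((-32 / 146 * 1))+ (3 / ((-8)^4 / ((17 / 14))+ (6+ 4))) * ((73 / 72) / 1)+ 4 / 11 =-62835698806314221 / 15183696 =-4138366495.64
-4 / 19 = -0.21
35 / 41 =0.85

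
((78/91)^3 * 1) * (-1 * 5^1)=-1080/343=-3.15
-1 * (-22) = 22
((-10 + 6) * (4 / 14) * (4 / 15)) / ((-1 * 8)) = 0.04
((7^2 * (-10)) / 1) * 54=-26460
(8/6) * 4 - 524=-1556/3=-518.67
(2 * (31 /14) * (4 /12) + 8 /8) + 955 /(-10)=-3907 /42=-93.02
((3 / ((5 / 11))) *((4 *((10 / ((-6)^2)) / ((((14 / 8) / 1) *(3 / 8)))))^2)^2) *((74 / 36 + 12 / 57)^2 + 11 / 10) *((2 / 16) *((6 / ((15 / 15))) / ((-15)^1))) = -210295571087360 / 12437072980227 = -16.91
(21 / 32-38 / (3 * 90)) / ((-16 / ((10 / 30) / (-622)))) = 2227 / 128977920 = 0.00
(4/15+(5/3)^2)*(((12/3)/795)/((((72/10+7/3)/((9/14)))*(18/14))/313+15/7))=1200668/172738395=0.01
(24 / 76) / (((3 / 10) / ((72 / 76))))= 360 / 361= 1.00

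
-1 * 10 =-10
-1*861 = -861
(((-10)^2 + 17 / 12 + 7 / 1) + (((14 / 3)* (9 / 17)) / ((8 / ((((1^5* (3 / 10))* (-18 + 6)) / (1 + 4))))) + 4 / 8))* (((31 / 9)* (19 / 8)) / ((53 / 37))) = 12080753413 / 19461600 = 620.75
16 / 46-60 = -1372 / 23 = -59.65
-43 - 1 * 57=-100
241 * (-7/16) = -1687/16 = -105.44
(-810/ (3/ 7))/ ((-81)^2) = -70/ 243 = -0.29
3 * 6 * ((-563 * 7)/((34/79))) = -2802051/17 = -164826.53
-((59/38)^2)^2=-12117361/2085136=-5.81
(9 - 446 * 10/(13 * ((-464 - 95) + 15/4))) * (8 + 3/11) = 1943879/24431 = 79.57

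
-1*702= -702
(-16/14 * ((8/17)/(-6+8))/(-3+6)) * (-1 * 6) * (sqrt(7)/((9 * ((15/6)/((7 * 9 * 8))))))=1024 * sqrt(7)/85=31.87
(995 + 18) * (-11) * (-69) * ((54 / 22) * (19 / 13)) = 35857161 / 13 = 2758243.15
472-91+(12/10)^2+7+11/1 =10011/25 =400.44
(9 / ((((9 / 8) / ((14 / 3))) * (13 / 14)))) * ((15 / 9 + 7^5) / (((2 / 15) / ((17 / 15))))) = 672077728 / 117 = 5744254.09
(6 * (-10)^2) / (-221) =-600 / 221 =-2.71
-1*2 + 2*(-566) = -1134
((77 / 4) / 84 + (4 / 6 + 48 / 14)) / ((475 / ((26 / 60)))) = 18889 / 4788000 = 0.00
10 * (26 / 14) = 130 / 7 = 18.57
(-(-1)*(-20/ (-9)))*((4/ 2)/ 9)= 40/ 81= 0.49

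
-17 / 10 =-1.70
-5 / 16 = -0.31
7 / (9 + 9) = 7 / 18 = 0.39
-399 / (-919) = 399 / 919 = 0.43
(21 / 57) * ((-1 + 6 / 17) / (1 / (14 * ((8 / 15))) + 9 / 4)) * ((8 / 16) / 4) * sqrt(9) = -1078 / 28747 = -0.04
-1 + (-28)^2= 783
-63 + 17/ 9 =-550/ 9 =-61.11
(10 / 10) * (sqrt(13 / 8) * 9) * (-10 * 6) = -135 * sqrt(26) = -688.37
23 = 23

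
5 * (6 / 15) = 2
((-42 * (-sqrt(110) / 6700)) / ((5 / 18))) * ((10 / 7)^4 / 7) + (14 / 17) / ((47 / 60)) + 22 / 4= 2160 * sqrt(110) / 160867 + 10469 / 1598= 6.69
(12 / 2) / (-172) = -3 / 86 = -0.03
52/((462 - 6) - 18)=26/219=0.12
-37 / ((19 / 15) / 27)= -14985 / 19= -788.68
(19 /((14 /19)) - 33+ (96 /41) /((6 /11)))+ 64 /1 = 35059 /574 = 61.08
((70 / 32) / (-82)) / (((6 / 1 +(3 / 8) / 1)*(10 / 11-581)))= 385 / 53370684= 0.00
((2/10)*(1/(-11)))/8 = -1/440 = -0.00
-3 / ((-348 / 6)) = 3 / 58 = 0.05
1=1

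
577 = 577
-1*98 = -98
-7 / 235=-0.03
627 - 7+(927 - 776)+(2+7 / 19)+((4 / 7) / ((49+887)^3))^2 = 30260160368785663819795 / 39127742412340248576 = 773.37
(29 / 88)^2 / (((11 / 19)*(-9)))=-15979 / 766656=-0.02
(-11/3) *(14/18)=-77/27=-2.85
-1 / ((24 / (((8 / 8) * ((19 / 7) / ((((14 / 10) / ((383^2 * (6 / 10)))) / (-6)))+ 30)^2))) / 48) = -5033288823608448 / 2401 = -2096330205584.53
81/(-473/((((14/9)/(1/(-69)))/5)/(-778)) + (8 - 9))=-13041/2760116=-0.00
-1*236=-236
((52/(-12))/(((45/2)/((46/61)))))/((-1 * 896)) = 299/1844640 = 0.00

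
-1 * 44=-44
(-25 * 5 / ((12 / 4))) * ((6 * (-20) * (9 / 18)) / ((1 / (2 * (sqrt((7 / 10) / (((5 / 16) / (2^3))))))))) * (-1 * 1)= -8000 * sqrt(7)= -21166.01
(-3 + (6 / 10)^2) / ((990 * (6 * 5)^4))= -0.00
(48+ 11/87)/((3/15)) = 20935/87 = 240.63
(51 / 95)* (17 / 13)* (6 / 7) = 5202 / 8645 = 0.60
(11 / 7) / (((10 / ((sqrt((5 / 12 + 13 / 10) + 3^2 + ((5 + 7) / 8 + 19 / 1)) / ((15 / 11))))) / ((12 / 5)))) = 121*sqrt(28095) / 13125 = 1.55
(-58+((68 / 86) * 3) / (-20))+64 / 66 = -810943 / 14190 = -57.15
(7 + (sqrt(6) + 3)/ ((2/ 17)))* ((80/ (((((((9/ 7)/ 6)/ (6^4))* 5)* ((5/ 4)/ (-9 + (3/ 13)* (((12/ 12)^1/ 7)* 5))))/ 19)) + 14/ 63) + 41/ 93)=-235671761159/ 558 -4006419939703* sqrt(6)/ 36270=-692923877.11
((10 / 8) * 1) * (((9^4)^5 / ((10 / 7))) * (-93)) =-989330026730757581181.38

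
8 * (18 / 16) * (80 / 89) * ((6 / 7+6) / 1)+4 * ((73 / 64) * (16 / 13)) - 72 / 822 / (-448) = 1084515199 / 17753008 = 61.09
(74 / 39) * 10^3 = 74000 / 39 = 1897.44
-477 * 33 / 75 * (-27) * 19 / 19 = 141669 / 25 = 5666.76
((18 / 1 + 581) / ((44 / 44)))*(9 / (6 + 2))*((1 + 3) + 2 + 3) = 48519 / 8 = 6064.88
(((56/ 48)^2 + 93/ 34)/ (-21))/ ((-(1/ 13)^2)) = 423683/ 12852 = 32.97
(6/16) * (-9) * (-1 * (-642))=-8667/4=-2166.75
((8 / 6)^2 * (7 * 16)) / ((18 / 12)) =3584 / 27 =132.74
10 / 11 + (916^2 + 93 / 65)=839058.34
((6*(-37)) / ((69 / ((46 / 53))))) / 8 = -0.35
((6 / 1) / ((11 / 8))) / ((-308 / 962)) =-13.63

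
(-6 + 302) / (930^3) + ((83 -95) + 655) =64650193912 / 100544625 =643.00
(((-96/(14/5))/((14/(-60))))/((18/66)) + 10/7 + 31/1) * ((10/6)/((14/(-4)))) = -279890/1029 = -272.00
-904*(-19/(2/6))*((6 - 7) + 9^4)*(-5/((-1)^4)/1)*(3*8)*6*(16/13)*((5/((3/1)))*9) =-58410491904000/13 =-4493114761846.15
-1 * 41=-41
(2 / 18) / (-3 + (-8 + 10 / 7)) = -7 / 603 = -0.01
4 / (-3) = -4 / 3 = -1.33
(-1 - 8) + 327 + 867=1185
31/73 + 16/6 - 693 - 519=-264751/219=-1208.91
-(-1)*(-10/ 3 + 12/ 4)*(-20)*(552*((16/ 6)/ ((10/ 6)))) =5888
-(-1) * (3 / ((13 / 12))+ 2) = 62 / 13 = 4.77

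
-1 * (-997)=997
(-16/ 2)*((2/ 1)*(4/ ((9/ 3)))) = -64/ 3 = -21.33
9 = 9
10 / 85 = 2 / 17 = 0.12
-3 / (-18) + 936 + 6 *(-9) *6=3673 / 6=612.17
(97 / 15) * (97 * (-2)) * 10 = -37636 / 3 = -12545.33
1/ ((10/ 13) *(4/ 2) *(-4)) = -13/ 80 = -0.16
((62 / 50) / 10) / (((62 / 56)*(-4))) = -7 / 250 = -0.03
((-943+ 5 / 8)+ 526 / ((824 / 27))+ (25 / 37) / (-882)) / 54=-17.13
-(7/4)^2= -49/16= -3.06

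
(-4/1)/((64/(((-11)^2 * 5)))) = -37.81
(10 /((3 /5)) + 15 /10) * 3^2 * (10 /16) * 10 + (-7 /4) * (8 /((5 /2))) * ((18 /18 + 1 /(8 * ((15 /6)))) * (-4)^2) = 185559 /200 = 927.80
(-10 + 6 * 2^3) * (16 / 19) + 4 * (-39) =-124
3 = 3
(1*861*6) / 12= 861 / 2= 430.50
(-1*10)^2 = 100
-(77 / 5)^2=-5929 / 25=-237.16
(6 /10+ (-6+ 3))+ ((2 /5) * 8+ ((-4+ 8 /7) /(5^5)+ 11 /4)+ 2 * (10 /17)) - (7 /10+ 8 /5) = 721603 /297500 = 2.43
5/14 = 0.36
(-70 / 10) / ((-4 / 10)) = 17.50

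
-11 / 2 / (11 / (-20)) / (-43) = -10 / 43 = -0.23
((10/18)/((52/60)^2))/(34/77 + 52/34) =32725/87204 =0.38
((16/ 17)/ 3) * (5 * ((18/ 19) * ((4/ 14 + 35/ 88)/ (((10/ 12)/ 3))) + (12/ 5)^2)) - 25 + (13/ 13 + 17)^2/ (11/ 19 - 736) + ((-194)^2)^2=2461273221953220957/ 1737612415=1416468483.25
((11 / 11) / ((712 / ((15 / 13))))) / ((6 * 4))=5 / 74048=0.00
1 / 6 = 0.17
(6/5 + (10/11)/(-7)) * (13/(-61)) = -5356/23485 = -0.23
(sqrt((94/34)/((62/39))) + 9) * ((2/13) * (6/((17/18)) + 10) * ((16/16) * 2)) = 556 * sqrt(1931982)/116467 + 10008/221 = 51.92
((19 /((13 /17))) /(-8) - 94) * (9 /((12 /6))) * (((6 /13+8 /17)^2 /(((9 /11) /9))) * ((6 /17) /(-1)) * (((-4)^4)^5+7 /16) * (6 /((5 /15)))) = 5038155754571779980179589 /172701776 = 29172576398819314.86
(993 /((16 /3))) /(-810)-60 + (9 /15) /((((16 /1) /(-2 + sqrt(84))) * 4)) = -43379 /720 + 3 * sqrt(21) /160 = -60.16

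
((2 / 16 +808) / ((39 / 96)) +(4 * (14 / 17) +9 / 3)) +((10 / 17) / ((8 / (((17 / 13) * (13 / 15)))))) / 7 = 37045145 / 18564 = 1995.54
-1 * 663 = -663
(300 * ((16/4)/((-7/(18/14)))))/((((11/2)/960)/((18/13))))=-373248000/7007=-53267.87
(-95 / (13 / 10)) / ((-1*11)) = 950 / 143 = 6.64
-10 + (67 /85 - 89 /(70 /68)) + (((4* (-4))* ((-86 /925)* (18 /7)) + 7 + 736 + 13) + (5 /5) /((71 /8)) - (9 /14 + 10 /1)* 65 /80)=23423524771 /35727200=655.62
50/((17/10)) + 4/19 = 9568/323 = 29.62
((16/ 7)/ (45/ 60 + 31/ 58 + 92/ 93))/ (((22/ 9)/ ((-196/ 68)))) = -5437152/ 4586923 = -1.19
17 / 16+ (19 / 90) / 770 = 294601 / 277200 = 1.06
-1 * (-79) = 79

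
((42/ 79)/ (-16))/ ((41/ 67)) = -1407/ 25912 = -0.05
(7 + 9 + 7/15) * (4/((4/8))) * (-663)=-436696/5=-87339.20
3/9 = 1/3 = 0.33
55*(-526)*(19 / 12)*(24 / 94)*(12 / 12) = -549670 / 47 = -11695.11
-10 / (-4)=5 / 2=2.50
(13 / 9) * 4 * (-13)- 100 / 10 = -766 / 9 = -85.11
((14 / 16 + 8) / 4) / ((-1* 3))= -0.74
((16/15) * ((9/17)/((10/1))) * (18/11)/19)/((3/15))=432/17765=0.02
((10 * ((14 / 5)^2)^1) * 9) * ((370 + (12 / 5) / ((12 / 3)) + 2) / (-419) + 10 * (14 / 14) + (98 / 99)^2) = 81219290264 / 11407275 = 7119.96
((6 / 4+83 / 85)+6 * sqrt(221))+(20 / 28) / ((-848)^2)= 1059600169 / 427866880+6 * sqrt(221)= 91.67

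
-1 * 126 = -126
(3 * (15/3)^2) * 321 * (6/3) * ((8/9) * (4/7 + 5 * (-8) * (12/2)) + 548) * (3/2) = 24207985.71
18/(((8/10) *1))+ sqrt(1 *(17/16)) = 23.53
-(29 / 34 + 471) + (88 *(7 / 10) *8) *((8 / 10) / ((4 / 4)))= -65971 / 850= -77.61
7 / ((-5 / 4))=-28 / 5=-5.60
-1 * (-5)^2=-25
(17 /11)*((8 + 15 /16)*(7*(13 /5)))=20111 /80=251.39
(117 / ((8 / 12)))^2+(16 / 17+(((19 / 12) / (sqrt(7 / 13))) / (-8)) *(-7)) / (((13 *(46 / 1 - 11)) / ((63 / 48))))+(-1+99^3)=19 *sqrt(91) / 33280+4424854277 / 4420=1001098.26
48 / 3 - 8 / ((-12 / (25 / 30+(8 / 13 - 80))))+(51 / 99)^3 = -16926346 / 467181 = -36.23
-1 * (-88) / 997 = 88 / 997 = 0.09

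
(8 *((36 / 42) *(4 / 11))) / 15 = 0.17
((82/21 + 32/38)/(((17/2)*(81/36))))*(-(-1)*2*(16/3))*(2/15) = 969728/2747115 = 0.35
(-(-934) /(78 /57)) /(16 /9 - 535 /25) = -399285 /11479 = -34.78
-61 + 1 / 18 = -1097 / 18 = -60.94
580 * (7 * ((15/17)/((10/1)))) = 6090/17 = 358.24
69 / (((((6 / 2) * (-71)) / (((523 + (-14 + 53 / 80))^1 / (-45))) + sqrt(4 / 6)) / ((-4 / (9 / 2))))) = -319595083200 / 97812324719 + 16993805852 * sqrt(6) / 293436974157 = -3.13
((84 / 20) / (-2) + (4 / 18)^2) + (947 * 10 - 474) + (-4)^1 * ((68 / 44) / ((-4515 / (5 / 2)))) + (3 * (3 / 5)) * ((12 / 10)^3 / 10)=8994.26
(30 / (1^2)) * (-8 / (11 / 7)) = -1680 / 11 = -152.73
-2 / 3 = -0.67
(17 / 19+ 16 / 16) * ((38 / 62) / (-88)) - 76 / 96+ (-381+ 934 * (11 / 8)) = 7385611 / 8184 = 902.45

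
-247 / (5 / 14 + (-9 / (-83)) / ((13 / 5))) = -3731182 / 6025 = -619.28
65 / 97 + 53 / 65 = 1.49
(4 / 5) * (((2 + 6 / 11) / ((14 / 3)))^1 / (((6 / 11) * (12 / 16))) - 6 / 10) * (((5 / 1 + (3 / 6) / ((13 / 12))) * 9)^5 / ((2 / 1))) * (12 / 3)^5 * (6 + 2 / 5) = 25600924678426656768 / 46411625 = 551605867677.05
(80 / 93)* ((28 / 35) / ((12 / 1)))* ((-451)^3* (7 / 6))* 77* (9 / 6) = -197778182756 / 279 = -708882375.47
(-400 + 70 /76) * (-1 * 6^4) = 9826920 /19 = 517206.32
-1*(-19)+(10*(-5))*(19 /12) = -361 /6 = -60.17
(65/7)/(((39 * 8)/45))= 75/56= 1.34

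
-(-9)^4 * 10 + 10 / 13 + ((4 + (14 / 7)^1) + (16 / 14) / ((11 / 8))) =-65668002 / 1001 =-65602.40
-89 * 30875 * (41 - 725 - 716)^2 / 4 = -1346458750000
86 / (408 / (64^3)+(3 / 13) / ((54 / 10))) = 7667712 / 3949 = 1941.68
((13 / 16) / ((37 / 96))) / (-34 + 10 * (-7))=-3 / 148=-0.02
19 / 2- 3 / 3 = 17 / 2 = 8.50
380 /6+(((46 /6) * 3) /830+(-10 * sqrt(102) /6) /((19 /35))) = 157769 /2490 -175 * sqrt(102) /57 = 32.35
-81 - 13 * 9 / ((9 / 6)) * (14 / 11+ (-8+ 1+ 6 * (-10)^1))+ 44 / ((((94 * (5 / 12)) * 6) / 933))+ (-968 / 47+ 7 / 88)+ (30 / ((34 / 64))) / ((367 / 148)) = 673842472299 / 129022520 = 5222.67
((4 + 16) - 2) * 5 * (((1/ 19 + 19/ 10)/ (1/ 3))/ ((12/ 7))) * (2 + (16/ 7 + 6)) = 3163.26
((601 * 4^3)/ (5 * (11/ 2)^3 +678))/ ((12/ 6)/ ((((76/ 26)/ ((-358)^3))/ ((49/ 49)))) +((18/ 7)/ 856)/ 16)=-280259166208/ 345370472849184155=-0.00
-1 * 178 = -178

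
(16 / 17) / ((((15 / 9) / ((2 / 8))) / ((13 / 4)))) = 39 / 85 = 0.46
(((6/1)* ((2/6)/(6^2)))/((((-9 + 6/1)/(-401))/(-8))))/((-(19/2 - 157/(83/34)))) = -266264/245673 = -1.08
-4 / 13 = -0.31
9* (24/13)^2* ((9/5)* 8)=373248/845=441.71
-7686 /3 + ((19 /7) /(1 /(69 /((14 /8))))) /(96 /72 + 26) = -5139192 /2009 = -2558.08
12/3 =4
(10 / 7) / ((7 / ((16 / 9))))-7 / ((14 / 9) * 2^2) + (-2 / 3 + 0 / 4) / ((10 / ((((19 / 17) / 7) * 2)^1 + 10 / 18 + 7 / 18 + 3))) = -941419 / 899640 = -1.05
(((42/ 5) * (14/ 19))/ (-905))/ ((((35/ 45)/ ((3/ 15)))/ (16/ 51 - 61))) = 155988/ 1461575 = 0.11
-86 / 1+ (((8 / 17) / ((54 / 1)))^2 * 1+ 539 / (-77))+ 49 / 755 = -14782630966 / 159064155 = -92.94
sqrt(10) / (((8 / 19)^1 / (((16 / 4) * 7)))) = 133 * sqrt(10) / 2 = 210.29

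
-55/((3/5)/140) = -38500/3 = -12833.33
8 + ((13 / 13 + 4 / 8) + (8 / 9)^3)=14875 / 1458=10.20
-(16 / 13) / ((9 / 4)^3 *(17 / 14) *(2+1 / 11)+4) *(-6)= 946176 / 4218019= 0.22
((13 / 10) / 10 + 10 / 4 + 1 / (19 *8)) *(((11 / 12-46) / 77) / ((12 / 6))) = -5420279 / 7022400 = -0.77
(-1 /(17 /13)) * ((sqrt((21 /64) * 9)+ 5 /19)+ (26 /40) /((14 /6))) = -39 * sqrt(21) /136 - 18733 /45220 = -1.73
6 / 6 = 1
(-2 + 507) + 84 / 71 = 506.18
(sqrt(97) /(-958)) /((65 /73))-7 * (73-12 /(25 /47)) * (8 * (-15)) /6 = 35308 /5-73 * sqrt(97) /62270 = 7061.59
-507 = -507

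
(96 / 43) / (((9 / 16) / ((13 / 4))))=1664 / 129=12.90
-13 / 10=-1.30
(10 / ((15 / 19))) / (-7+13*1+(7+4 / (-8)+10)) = 76 / 135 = 0.56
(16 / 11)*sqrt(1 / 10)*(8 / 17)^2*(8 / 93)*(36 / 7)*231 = 10.41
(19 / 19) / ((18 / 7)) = 7 / 18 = 0.39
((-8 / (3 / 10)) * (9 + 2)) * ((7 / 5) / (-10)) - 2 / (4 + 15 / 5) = 4282 / 105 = 40.78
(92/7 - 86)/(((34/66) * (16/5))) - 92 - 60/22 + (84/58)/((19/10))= -46894207/339416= -138.16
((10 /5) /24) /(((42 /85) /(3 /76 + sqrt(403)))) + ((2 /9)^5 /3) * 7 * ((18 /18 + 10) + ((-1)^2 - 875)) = -817716707 /753937632 + 85 * sqrt(403) /504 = 2.30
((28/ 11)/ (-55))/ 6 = -14/ 1815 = -0.01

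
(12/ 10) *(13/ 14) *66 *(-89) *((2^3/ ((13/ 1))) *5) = -140976/ 7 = -20139.43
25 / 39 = 0.64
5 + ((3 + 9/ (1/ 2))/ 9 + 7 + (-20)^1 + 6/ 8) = -59/ 12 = -4.92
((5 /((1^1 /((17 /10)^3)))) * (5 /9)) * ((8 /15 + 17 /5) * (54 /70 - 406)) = -4111183661 /189000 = -21752.29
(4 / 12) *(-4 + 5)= 0.33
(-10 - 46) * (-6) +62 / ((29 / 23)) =11170 / 29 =385.17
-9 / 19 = -0.47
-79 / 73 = -1.08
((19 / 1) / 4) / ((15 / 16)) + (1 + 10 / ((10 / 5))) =166 / 15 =11.07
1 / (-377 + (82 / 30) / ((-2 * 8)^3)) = -61440 / 23162921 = -0.00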